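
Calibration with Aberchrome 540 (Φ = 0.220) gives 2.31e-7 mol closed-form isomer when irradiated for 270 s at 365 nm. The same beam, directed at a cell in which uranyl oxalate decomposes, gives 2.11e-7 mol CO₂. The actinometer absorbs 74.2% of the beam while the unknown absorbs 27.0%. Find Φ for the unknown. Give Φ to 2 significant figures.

Φ = 0.55

Photons absorbed by the actinometer: 2.31e-7 / 0.220 = 1.050e-6 mol.
Incident flux: 1.050e-6 / 0.742 = 1.415e-6 einstein.
Absorbed by unknown: 0.270 × 1.415e-6 = 3.821e-7 mol.
Φ(unknown) = 2.11e-7 / 3.821e-7 = 0.55.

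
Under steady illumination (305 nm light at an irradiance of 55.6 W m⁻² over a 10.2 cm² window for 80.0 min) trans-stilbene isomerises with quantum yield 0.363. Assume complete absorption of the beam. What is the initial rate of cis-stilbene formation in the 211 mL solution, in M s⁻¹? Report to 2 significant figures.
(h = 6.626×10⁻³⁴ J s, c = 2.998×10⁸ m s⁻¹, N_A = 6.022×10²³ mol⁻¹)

Photon energy at 305 nm: hc/λ = (6.626×10⁻³⁴)(2.998×10⁸)/(305×10⁻⁹) = 6.513×10⁻¹⁹ J.
Energy delivered: (55.6 W m⁻²)(10.2×10⁻⁴ m²)(4800 s) = 272.2 J.
Photons incident: 272.2 / 6.513×10⁻¹⁹ = 4.179×10²⁰, i.e. 4.179×10²⁰/6.022×10²³ = 6.940×10⁻⁴ mol.
Product formed: 0.363 × 6.940×10⁻⁴ = 2.519×10⁻⁴ mol.
Rate: 2.519×10⁻⁴ mol / (4800 s × 0.211 L) = 2.5×10⁻⁷ M s⁻¹.

2.5×10⁻⁷ M s⁻¹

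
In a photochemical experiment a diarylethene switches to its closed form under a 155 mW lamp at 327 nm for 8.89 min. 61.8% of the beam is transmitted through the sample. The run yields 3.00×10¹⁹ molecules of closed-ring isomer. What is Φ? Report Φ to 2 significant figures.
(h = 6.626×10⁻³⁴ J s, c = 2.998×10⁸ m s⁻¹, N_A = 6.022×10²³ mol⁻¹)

Product: 3.00×10¹⁹ / 6.022×10²³ = 4.982×10⁻⁵ mol.
Photon energy at 327 nm: hc/λ = (6.626×10⁻³⁴)(2.998×10⁸)/(327×10⁻⁹) = 6.075×10⁻¹⁹ J.
Energy delivered: (155 mW)(533.4 s) = 82.68 J.
Photons incident: 82.68 / 6.075×10⁻¹⁹ = 1.361×10²⁰, i.e. 1.361×10²⁰/6.022×10²³ = 2.260×10⁻⁴ mol.
Fraction absorbed: 1 − 61.8/100 = 0.3820.
Photons absorbed: 0.3820 × 2.260×10⁻⁴ = 8.633×10⁻⁵ mol.
Φ = 4.982×10⁻⁵ mol / 8.633×10⁻⁵ mol photons = 0.58.

Φ = 0.58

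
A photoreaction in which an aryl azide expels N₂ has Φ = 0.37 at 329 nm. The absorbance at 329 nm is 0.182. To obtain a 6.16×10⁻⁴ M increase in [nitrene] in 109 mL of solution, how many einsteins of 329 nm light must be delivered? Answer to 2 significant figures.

5.3×10⁻⁴ einstein

Product: (6.16×10⁻⁴ M)(0.109 L) = 6.714×10⁻⁵ mol.
Photons that must be absorbed: 6.714×10⁻⁵ / 0.37 = 1.815×10⁻⁴ mol.
Fraction absorbed: 1 − 10^(−0.182) = 0.3423.
Incident photons needed: 1.815×10⁻⁴ / 0.3423 = 5.302×10⁻⁴ mol.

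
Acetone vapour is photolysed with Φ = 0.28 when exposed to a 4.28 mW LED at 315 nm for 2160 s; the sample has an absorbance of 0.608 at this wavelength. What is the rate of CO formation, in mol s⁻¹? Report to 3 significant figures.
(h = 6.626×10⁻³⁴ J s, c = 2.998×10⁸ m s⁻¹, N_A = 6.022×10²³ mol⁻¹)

Photon energy at 315 nm: hc/λ = (6.626×10⁻³⁴)(2.998×10⁸)/(315×10⁻⁹) = 6.306×10⁻¹⁹ J.
Energy delivered: (4.28 mW)(2160 s) = 9.245 J.
Photons incident: 9.245 / 6.306×10⁻¹⁹ = 1.466×10¹⁹, i.e. 1.466×10¹⁹/6.022×10²³ = 2.434×10⁻⁵ mol.
Fraction absorbed: 1 − 10^(−0.608) = 0.7534.
Photons absorbed: 0.7534 × 2.434×10⁻⁵ = 1.834×10⁻⁵ mol.
Product formed: 0.28 × 1.834×10⁻⁵ = 5.135×10⁻⁶ mol.
Rate: 5.135×10⁻⁶ / 2160 s = 2.38×10⁻⁹ mol s⁻¹.

2.38×10⁻⁹ mol s⁻¹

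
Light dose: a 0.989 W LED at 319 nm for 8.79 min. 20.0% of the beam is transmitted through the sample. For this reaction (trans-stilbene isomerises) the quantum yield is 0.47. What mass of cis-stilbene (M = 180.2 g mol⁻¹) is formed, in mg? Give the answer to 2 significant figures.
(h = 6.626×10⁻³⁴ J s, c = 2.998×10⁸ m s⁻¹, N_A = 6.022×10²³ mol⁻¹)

94 mg

Photon energy at 319 nm: hc/λ = (6.626×10⁻³⁴)(2.998×10⁸)/(319×10⁻⁹) = 6.227×10⁻¹⁹ J.
Energy delivered: (0.989 W)(527.4 s) = 521.6 J.
Photons incident: 521.6 / 6.227×10⁻¹⁹ = 8.376×10²⁰, i.e. 8.376×10²⁰/6.022×10²³ = 0.001391 mol.
Fraction absorbed: 1 − 20.0/100 = 0.8000.
Photons absorbed: 0.8000 × 0.001391 = 0.001113 mol.
Product: Φ × n_abs = 0.47 × 0.001113 = 5.231×10⁻⁴ mol.
Mass: 5.231×10⁻⁴ × 180.2 = 0.09426 g = 94 mg.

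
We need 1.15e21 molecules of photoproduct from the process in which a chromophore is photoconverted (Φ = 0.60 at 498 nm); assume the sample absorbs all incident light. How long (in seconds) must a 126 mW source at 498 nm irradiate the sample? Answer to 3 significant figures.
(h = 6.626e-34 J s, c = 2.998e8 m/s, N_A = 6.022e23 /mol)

Product: 1.15e21 / 6.022e23 = 0.001910 mol.
Photons that must be absorbed: 0.001910 / 0.60 = 0.003183 mol.
Photon energy: hc/λ = 3.989e-19 J; per mole, 2.402e5 J mol⁻¹.
Energy required: 0.003183 × 2.402e5 = 764.6 J.
Time: 764.6 J / 0.126 W = 6070 s.

t ≈ 6070 s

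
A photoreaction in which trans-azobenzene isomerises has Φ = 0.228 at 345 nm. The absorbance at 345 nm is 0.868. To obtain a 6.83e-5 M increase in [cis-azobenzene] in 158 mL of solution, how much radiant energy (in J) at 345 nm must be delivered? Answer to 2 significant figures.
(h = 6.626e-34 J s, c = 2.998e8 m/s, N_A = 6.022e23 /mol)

Product: (6.83e-5 M)(0.158 L) = 1.079e-5 mol.
Photons that must be absorbed: 1.079e-5 / 0.228 = 4.732e-5 mol.
Fraction absorbed: 1 − 10^(−0.868) = 0.8645.
Incident photons needed: 4.732e-5 / 0.8645 = 5.474e-5 mol.
Photon energy: hc/λ = 5.758e-19 J; per mole, 3.467e5 J mol⁻¹.
Energy required: 5.474e-5 × 3.467e5 = 19 J.

19 J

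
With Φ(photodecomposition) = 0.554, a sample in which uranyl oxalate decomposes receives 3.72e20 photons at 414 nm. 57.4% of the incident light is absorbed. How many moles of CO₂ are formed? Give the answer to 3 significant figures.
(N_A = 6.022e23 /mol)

1.96e-4 mol

Moles of photons: 3.72e20 / 6.022e23 = 6.177e-4 mol.
Photons absorbed: 0.574 × 6.177e-4 = 3.546e-4 mol.
Product: Φ × n_abs = 0.554 × 3.546e-4 = 1.964e-4 mol.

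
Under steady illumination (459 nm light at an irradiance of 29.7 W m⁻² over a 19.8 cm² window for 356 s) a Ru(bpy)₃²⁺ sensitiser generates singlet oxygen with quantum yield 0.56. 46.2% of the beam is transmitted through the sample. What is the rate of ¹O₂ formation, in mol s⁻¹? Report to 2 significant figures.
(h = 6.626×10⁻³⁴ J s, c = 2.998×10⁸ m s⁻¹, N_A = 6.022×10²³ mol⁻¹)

Photon energy at 459 nm: hc/λ = (6.626×10⁻³⁴)(2.998×10⁸)/(459×10⁻⁹) = 4.328×10⁻¹⁹ J.
Energy delivered: (29.7 W m⁻²)(19.8×10⁻⁴ m²)(356 s) = 20.93 J.
Photons incident: 20.93 / 4.328×10⁻¹⁹ = 4.836×10¹⁹, i.e. 4.836×10¹⁹/6.022×10²³ = 8.031×10⁻⁵ mol.
Fraction absorbed: 1 − 46.2/100 = 0.5380.
Photons absorbed: 0.5380 × 8.031×10⁻⁵ = 4.321×10⁻⁵ mol.
Product formed: 0.56 × 4.321×10⁻⁵ = 2.420×10⁻⁵ mol.
Rate: 2.420×10⁻⁵ / 356 s = 6.8×10⁻⁸ mol s⁻¹.

6.8×10⁻⁸ mol s⁻¹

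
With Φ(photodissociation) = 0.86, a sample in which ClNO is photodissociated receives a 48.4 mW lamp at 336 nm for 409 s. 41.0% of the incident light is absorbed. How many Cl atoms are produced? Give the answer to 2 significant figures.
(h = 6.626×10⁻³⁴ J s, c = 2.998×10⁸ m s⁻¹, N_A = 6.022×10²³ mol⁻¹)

1.2×10¹⁹ atoms

Photon energy at 336 nm: hc/λ = (6.626×10⁻³⁴)(2.998×10⁸)/(336×10⁻⁹) = 5.912×10⁻¹⁹ J.
Energy delivered: (48.4 mW)(409 s) = 19.80 J.
Photons incident: 19.80 / 5.912×10⁻¹⁹ = 3.349×10¹⁹, i.e. 3.349×10¹⁹/6.022×10²³ = 5.561×10⁻⁵ mol.
Photons absorbed: 0.410 × 5.561×10⁻⁵ = 2.280×10⁻⁵ mol.
Product: Φ × n_abs = 0.86 × 2.280×10⁻⁵ = 1.961×10⁻⁵ mol.
As a count: 1.961×10⁻⁵ × 6.022×10²³ = 1.2×10¹⁹.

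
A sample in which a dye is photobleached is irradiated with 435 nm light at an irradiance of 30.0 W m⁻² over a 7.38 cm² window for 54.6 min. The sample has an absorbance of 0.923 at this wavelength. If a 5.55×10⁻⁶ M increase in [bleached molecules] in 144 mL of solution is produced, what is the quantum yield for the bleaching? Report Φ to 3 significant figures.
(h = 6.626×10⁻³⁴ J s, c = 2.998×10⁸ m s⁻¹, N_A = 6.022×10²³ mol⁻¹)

Product: (5.55×10⁻⁶ M)(0.144 L) = 7.992×10⁻⁷ mol.
Photon energy at 435 nm: hc/λ = (6.626×10⁻³⁴)(2.998×10⁸)/(435×10⁻⁹) = 4.567×10⁻¹⁹ J.
Energy delivered: (30.0 W m⁻²)(7.38×10⁻⁴ m²)(3276 s) = 72.53 J.
Photons incident: 72.53 / 4.567×10⁻¹⁹ = 1.588×10²⁰, i.e. 1.588×10²⁰/6.022×10²³ = 2.637×10⁻⁴ mol.
Fraction absorbed: 1 − 10^(−0.923) = 0.8806.
Photons absorbed: 0.8806 × 2.637×10⁻⁴ = 2.322×10⁻⁴ mol.
Φ = 7.992×10⁻⁷ mol / 2.322×10⁻⁴ mol photons = 0.00344.

Φ = 0.00344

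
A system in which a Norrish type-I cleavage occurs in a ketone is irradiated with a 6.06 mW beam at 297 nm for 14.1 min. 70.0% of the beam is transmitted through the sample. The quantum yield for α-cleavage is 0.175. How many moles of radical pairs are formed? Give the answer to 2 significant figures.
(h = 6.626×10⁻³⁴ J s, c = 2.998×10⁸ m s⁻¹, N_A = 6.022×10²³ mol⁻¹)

Photon energy at 297 nm: hc/λ = (6.626×10⁻³⁴)(2.998×10⁸)/(297×10⁻⁹) = 6.688×10⁻¹⁹ J.
Energy delivered: (6.06 mW)(846 s) = 5.127 J.
Photons incident: 5.127 / 6.688×10⁻¹⁹ = 7.666×10¹⁸, i.e. 7.666×10¹⁸/6.022×10²³ = 1.273×10⁻⁵ mol.
Fraction absorbed: 1 − 70.0/100 = 0.3000.
Photons absorbed: 0.3000 × 1.273×10⁻⁵ = 3.819×10⁻⁶ mol.
Product: Φ × n_abs = 0.175 × 3.819×10⁻⁶ = 6.683×10⁻⁷ mol.

6.7×10⁻⁷ mol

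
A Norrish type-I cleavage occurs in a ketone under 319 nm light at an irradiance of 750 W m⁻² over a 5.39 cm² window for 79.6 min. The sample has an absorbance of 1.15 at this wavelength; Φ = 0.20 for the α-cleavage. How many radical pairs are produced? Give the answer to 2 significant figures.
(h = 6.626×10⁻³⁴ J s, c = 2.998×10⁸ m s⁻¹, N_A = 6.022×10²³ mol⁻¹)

Photon energy at 319 nm: hc/λ = (6.626×10⁻³⁴)(2.998×10⁸)/(319×10⁻⁹) = 6.227×10⁻¹⁹ J.
Energy delivered: (750 W m⁻²)(5.39×10⁻⁴ m²)(4776 s) = 1931 J.
Photons incident: 1931 / 6.227×10⁻¹⁹ = 3.101×10²¹, i.e. 3.101×10²¹/6.022×10²³ = 0.005149 mol.
Fraction absorbed: 1 − 10^(−1.15) = 0.9292.
Photons absorbed: 0.9292 × 0.005149 = 0.004784 mol.
Product: Φ × n_abs = 0.20 × 0.004784 = 9.568×10⁻⁴ mol.
As a count: 9.568×10⁻⁴ × 6.022×10²³ = 5.8×10²⁰.

5.8×10²⁰ radical pairs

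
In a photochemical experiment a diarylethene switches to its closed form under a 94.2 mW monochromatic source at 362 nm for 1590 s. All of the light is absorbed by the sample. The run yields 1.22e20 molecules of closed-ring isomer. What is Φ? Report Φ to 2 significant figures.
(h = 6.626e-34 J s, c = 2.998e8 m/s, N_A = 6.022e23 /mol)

Φ = 0.45

Product: 1.22e20 / 6.022e23 = 2.026e-4 mol.
Photon energy at 362 nm: hc/λ = (6.626e-34)(2.998e8)/(362e-9) = 5.487e-19 J.
Energy delivered: (94.2 mW)(1590 s) = 149.8 J.
Photons incident: 149.8 / 5.487e-19 = 2.730e20, i.e. 2.730e20/6.022e23 = 4.533e-4 mol.
Φ = 2.026e-4 mol / 4.533e-4 mol photons = 0.45.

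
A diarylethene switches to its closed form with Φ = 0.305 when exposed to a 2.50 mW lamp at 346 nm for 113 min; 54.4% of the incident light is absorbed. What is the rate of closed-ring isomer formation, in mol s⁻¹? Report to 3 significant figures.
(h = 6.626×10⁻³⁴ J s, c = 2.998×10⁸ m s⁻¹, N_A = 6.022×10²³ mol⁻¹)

Photon energy at 346 nm: hc/λ = (6.626×10⁻³⁴)(2.998×10⁸)/(346×10⁻⁹) = 5.741×10⁻¹⁹ J.
Energy delivered: (2.50 mW)(6780 s) = 16.95 J.
Photons incident: 16.95 / 5.741×10⁻¹⁹ = 2.952×10¹⁹, i.e. 2.952×10¹⁹/6.022×10²³ = 4.902×10⁻⁵ mol.
Photons absorbed: 0.544 × 4.902×10⁻⁵ = 2.667×10⁻⁵ mol.
Product formed: 0.305 × 2.667×10⁻⁵ = 8.134×10⁻⁶ mol.
Rate: 8.134×10⁻⁶ / 6780 s = 1.20×10⁻⁹ mol s⁻¹.

1.20×10⁻⁹ mol s⁻¹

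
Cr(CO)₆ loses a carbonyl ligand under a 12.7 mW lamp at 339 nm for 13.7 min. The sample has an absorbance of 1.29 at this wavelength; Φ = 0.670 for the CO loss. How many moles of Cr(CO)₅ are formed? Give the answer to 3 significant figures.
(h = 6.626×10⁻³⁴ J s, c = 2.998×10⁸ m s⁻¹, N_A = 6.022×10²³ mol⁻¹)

1.88×10⁻⁵ mol

Photon energy at 339 nm: hc/λ = (6.626×10⁻³⁴)(2.998×10⁸)/(339×10⁻⁹) = 5.860×10⁻¹⁹ J.
Energy delivered: (12.7 mW)(822 s) = 10.44 J.
Photons incident: 10.44 / 5.860×10⁻¹⁹ = 1.782×10¹⁹, i.e. 1.782×10¹⁹/6.022×10²³ = 2.959×10⁻⁵ mol.
Fraction absorbed: 1 − 10^(−1.29) = 0.9487.
Photons absorbed: 0.9487 × 2.959×10⁻⁵ = 2.807×10⁻⁵ mol.
Product: Φ × n_abs = 0.670 × 2.807×10⁻⁵ = 1.881×10⁻⁵ mol.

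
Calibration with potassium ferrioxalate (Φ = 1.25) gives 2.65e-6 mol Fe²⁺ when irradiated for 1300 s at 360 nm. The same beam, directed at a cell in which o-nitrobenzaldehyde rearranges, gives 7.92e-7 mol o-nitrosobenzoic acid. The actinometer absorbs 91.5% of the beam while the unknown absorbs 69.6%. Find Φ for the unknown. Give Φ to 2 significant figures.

Φ = 0.49

Photons absorbed by the actinometer: 2.65e-6 / 1.25 = 2.120e-6 mol.
Incident flux: 2.120e-6 / 0.915 = 2.317e-6 einstein.
Absorbed by unknown: 0.696 × 2.317e-6 = 1.613e-6 mol.
Φ(unknown) = 7.92e-7 / 1.613e-6 = 0.49.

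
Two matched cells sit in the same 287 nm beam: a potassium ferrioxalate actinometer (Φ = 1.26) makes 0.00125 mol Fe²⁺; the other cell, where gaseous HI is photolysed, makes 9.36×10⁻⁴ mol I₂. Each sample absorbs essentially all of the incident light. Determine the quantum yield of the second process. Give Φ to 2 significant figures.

Photons absorbed by the actinometer: 0.00125 / 1.26 = 9.921×10⁻⁴ mol.
Φ(unknown) = 9.36×10⁻⁴ / 9.921×10⁻⁴ = 0.94.

Φ = 0.94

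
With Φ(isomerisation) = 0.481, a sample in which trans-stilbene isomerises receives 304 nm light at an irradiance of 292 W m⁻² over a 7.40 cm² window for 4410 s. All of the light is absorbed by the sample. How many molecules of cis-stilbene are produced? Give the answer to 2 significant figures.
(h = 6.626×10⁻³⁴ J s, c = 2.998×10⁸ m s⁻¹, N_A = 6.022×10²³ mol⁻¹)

Photon energy at 304 nm: hc/λ = (6.626×10⁻³⁴)(2.998×10⁸)/(304×10⁻⁹) = 6.534×10⁻¹⁹ J.
Energy delivered: (292 W m⁻²)(7.40×10⁻⁴ m²)(4410 s) = 952.9 J.
Photons incident: 952.9 / 6.534×10⁻¹⁹ = 1.458×10²¹, i.e. 1.458×10²¹/6.022×10²³ = 0.002421 mol.
Product: Φ × n_abs = 0.481 × 0.002421 = 0.001165 mol.
As a count: 0.001165 × 6.022×10²³ = 7.0×10²⁰.

7.0×10²⁰ molecules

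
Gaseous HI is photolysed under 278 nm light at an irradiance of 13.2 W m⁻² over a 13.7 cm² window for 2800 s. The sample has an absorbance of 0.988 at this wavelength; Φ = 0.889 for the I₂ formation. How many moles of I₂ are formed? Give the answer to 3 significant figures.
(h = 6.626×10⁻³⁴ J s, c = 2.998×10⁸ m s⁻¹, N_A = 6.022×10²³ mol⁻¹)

9.39×10⁻⁵ mol

Photon energy at 278 nm: hc/λ = (6.626×10⁻³⁴)(2.998×10⁸)/(278×10⁻⁹) = 7.146×10⁻¹⁹ J.
Energy delivered: (13.2 W m⁻²)(13.7×10⁻⁴ m²)(2800 s) = 50.64 J.
Photons incident: 50.64 / 7.146×10⁻¹⁹ = 7.086×10¹⁹, i.e. 7.086×10¹⁹/6.022×10²³ = 1.177×10⁻⁴ mol.
Fraction absorbed: 1 − 10^(−0.988) = 0.8972.
Photons absorbed: 0.8972 × 1.177×10⁻⁴ = 1.056×10⁻⁴ mol.
Product: Φ × n_abs = 0.889 × 1.056×10⁻⁴ = 9.388×10⁻⁵ mol.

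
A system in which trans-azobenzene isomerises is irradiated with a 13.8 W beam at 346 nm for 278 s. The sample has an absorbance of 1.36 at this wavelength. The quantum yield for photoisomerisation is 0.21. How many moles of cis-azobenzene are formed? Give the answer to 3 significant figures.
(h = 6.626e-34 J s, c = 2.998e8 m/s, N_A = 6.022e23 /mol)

0.00223 mol

Photon energy at 346 nm: hc/λ = (6.626e-34)(2.998e8)/(346e-9) = 5.741e-19 J.
Energy delivered: (13.8 W)(278 s) = 3836 J.
Photons incident: 3836 / 5.741e-19 = 6.682e21, i.e. 6.682e21/6.022e23 = 0.01110 mol.
Fraction absorbed: 1 − 10^(−1.36) = 0.9563.
Photons absorbed: 0.9563 × 0.01110 = 0.01061 mol.
Product: Φ × n_abs = 0.21 × 0.01061 = 0.002228 mol.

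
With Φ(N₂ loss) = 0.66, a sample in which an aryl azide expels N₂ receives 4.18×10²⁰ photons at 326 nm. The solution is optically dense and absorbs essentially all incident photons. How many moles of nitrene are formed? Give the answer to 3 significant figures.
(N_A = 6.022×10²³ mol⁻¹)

Moles of photons: 4.18×10²⁰ / 6.022×10²³ = 6.941×10⁻⁴ mol.
Product: Φ × n_abs = 0.66 × 6.941×10⁻⁴ = 4.581×10⁻⁴ mol.

4.58×10⁻⁴ mol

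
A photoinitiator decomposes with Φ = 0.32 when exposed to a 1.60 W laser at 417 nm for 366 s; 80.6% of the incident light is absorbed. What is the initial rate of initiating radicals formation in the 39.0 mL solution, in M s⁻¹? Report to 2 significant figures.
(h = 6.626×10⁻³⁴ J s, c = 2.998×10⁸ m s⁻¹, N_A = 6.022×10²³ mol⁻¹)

3.7×10⁻⁵ M s⁻¹

Photon energy at 417 nm: hc/λ = (6.626×10⁻³⁴)(2.998×10⁸)/(417×10⁻⁹) = 4.764×10⁻¹⁹ J.
Energy delivered: (1.60 W)(366 s) = 585.6 J.
Photons incident: 585.6 / 4.764×10⁻¹⁹ = 1.229×10²¹, i.e. 1.229×10²¹/6.022×10²³ = 0.002041 mol.
Photons absorbed: 0.806 × 0.002041 = 0.001645 mol.
Product formed: 0.32 × 0.001645 = 5.264×10⁻⁴ mol.
Rate: 5.264×10⁻⁴ mol / (366 s × 0.039 L) = 3.7×10⁻⁵ M s⁻¹.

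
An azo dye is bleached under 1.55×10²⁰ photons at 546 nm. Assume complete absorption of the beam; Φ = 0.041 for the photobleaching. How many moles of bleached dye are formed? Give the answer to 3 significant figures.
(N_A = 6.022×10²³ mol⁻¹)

1.06×10⁻⁵ mol

Moles of photons: 1.55×10²⁰ / 6.022×10²³ = 2.574×10⁻⁴ mol.
Product: Φ × n_abs = 0.041 × 2.574×10⁻⁴ = 1.055×10⁻⁵ mol.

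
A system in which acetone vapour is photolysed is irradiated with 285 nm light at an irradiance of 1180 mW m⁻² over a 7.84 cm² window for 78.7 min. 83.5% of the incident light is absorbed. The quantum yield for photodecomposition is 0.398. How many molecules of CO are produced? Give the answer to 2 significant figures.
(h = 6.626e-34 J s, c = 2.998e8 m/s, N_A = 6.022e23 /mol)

2.1e18 molecules

Photon energy at 285 nm: hc/λ = (6.626e-34)(2.998e8)/(285e-9) = 6.970e-19 J.
Energy delivered: (1180 mW m⁻²)(7.84e-4 m²)(4722 s) = 4.368 J.
Photons incident: 4.368 / 6.970e-19 = 6.267e18, i.e. 6.267e18/6.022e23 = 1.041e-5 mol.
Photons absorbed: 0.835 × 1.041e-5 = 8.692e-6 mol.
Product: Φ × n_abs = 0.398 × 8.692e-6 = 3.459e-6 mol.
As a count: 3.459e-6 × 6.022e23 = 2.1e18.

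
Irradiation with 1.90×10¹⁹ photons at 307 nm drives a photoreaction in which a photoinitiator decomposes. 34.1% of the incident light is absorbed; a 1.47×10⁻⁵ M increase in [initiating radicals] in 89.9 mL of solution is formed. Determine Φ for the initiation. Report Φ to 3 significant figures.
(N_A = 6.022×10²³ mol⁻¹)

Φ = 0.123

Product: (1.47×10⁻⁵ M)(0.0899 L) = 1.322×10⁻⁶ mol.
Moles of photons: 1.90×10¹⁹ / 6.022×10²³ = 3.155×10⁻⁵ mol.
Photons absorbed: 0.341 × 3.155×10⁻⁵ = 1.076×10⁻⁵ mol.
Φ = 1.322×10⁻⁶ mol / 1.076×10⁻⁵ mol photons = 0.123.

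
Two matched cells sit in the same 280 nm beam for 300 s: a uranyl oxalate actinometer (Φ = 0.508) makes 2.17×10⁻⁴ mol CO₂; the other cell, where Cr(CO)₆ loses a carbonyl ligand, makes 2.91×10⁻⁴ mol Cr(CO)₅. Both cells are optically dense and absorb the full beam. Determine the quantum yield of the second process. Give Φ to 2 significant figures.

Φ = 0.68

Photons absorbed by the actinometer: 2.17×10⁻⁴ / 0.508 = 4.272×10⁻⁴ mol.
Φ(unknown) = 2.91×10⁻⁴ / 4.272×10⁻⁴ = 0.68.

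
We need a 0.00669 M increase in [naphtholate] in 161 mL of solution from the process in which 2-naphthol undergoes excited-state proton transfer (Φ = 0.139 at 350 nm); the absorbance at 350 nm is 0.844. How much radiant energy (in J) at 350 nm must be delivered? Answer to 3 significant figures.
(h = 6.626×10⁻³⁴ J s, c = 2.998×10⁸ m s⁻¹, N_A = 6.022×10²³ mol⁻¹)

3090 J

Product: (0.00669 M)(0.161 L) = 0.001077 mol.
Photons that must be absorbed: 0.001077 / 0.139 = 0.007748 mol.
Fraction absorbed: 1 − 10^(−0.844) = 0.8568.
Incident photons needed: 0.007748 / 0.8568 = 0.009043 mol.
Photon energy: hc/λ = 5.676×10⁻¹⁹ J; per mole, 3.418×10⁵ J mol⁻¹.
Energy required: 0.009043 × 3.418×10⁵ = 3090 J.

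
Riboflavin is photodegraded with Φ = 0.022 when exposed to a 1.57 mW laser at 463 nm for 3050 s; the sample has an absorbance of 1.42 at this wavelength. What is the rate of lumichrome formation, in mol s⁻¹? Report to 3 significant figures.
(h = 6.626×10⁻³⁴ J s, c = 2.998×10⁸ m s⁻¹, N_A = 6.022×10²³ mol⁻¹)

1.29×10⁻¹⁰ mol s⁻¹

Photon energy at 463 nm: hc/λ = (6.626×10⁻³⁴)(2.998×10⁸)/(463×10⁻⁹) = 4.290×10⁻¹⁹ J.
Energy delivered: (1.57 mW)(3050 s) = 4.789 J.
Photons incident: 4.789 / 4.290×10⁻¹⁹ = 1.116×10¹⁹, i.e. 1.116×10¹⁹/6.022×10²³ = 1.853×10⁻⁵ mol.
Fraction absorbed: 1 − 10^(−1.42) = 0.9620.
Photons absorbed: 0.9620 × 1.853×10⁻⁵ = 1.783×10⁻⁵ mol.
Product formed: 0.022 × 1.783×10⁻⁵ = 3.923×10⁻⁷ mol.
Rate: 3.923×10⁻⁷ / 3050 s = 1.29×10⁻¹⁰ mol s⁻¹.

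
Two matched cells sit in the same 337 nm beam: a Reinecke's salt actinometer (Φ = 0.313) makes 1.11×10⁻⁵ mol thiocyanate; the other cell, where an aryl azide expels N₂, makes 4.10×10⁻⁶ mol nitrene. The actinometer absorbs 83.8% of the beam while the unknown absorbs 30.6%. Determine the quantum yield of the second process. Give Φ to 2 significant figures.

Φ = 0.32

Photons absorbed by the actinometer: 1.11×10⁻⁵ / 0.313 = 3.546×10⁻⁵ mol.
Incident flux: 3.546×10⁻⁵ / 0.838 = 4.232×10⁻⁵ einstein.
Absorbed by unknown: 0.306 × 4.232×10⁻⁵ = 1.295×10⁻⁵ mol.
Φ(unknown) = 4.10×10⁻⁶ / 1.295×10⁻⁵ = 0.32.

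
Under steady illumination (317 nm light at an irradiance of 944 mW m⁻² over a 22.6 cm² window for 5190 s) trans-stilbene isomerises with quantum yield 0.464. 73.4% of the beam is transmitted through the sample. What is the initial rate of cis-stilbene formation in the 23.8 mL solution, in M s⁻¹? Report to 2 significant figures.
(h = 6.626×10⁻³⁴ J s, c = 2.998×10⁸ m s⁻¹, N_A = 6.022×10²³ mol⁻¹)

Photon energy at 317 nm: hc/λ = (6.626×10⁻³⁴)(2.998×10⁸)/(317×10⁻⁹) = 6.266×10⁻¹⁹ J.
Energy delivered: (944 mW m⁻²)(22.6×10⁻⁴ m²)(5190 s) = 11.07 J.
Photons incident: 11.07 / 6.266×10⁻¹⁹ = 1.767×10¹⁹, i.e. 1.767×10¹⁹/6.022×10²³ = 2.934×10⁻⁵ mol.
Fraction absorbed: 1 − 73.4/100 = 0.2660.
Photons absorbed: 0.2660 × 2.934×10⁻⁵ = 7.804×10⁻⁶ mol.
Product formed: 0.464 × 7.804×10⁻⁶ = 3.621×10⁻⁶ mol.
Rate: 3.621×10⁻⁶ mol / (5190 s × 0.0238 L) = 2.9×10⁻⁸ M s⁻¹.

2.9×10⁻⁸ M s⁻¹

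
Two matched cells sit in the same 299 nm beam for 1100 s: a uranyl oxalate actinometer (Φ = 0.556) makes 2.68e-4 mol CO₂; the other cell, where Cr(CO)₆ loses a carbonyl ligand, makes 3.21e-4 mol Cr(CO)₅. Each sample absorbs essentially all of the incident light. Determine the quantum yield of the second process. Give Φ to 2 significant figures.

Φ = 0.67

Photons absorbed by the actinometer: 2.68e-4 / 0.556 = 4.820e-4 mol.
Φ(unknown) = 3.21e-4 / 4.820e-4 = 0.67.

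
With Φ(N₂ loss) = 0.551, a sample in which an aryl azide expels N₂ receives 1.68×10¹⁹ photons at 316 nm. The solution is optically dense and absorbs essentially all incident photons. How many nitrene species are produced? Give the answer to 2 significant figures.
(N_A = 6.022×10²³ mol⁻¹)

9.3×10¹⁸ species

Moles of photons: 1.68×10¹⁹ / 6.022×10²³ = 2.790×10⁻⁵ mol.
Product: Φ × n_abs = 0.551 × 2.790×10⁻⁵ = 1.537×10⁻⁵ mol.
As a count: 1.537×10⁻⁵ × 6.022×10²³ = 9.3×10¹⁸.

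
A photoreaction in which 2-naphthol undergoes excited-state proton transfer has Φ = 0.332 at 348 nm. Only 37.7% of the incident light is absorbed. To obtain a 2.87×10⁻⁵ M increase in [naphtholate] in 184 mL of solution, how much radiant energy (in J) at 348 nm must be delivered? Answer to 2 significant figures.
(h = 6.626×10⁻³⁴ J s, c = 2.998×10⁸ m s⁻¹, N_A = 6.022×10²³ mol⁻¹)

Product: (2.87×10⁻⁵ M)(0.184 L) = 5.281×10⁻⁶ mol.
Photons that must be absorbed: 5.281×10⁻⁶ / 0.332 = 1.591×10⁻⁵ mol.
Incident photons needed: 1.591×10⁻⁵ / 0.377 = 4.220×10⁻⁵ mol.
Photon energy: hc/λ = 5.708×10⁻¹⁹ J; per mole, 3.437×10⁵ J mol⁻¹.
Energy required: 4.220×10⁻⁵ × 3.437×10⁵ = 15 J.

15 J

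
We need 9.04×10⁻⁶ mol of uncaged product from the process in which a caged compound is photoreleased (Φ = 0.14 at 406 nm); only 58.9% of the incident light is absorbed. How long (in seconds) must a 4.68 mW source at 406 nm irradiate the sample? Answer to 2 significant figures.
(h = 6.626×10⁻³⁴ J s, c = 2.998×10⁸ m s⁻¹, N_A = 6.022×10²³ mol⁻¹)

t ≈ 6900 s

Photons that must be absorbed: 9.04×10⁻⁶ / 0.14 = 6.457×10⁻⁵ mol.
Incident photons needed: 6.457×10⁻⁵ / 0.589 = 1.096×10⁻⁴ mol.
Photon energy: hc/λ = 4.893×10⁻¹⁹ J; per mole, 2.947×10⁵ J mol⁻¹.
Energy required: 1.096×10⁻⁴ × 2.947×10⁵ = 32.30 J.
Time: 32.30 J / 0.00468 W = 6900 s.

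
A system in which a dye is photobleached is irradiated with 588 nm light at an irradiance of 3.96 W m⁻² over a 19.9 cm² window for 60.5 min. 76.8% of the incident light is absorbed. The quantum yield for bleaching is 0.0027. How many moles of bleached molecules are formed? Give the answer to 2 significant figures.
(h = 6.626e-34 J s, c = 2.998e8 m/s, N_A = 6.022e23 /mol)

Photon energy at 588 nm: hc/λ = (6.626e-34)(2.998e8)/(588e-9) = 3.378e-19 J.
Energy delivered: (3.96 W m⁻²)(19.9e-4 m²)(3630 s) = 28.61 J.
Photons incident: 28.61 / 3.378e-19 = 8.470e19, i.e. 8.470e19/6.022e23 = 1.407e-4 mol.
Photons absorbed: 0.768 × 1.407e-4 = 1.081e-4 mol.
Product: Φ × n_abs = 0.0027 × 1.081e-4 = 2.919e-7 mol.

2.9e-7 mol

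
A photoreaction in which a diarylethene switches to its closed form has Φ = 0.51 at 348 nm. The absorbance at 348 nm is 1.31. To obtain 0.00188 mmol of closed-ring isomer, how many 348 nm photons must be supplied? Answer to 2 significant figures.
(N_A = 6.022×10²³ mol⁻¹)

2.3×10¹⁸ photons

Product: 0.00188 mmol = 1.88×10⁻⁶ mol.
Photons that must be absorbed: 1.88×10⁻⁶ / 0.51 = 3.686×10⁻⁶ mol.
Fraction absorbed: 1 − 10^(−1.31) = 0.9510.
Incident photons needed: 3.686×10⁻⁶ / 0.9510 = 3.876×10⁻⁶ mol.
Photon count: 3.876×10⁻⁶ × 6.022×10²³ = 2.3×10¹⁸.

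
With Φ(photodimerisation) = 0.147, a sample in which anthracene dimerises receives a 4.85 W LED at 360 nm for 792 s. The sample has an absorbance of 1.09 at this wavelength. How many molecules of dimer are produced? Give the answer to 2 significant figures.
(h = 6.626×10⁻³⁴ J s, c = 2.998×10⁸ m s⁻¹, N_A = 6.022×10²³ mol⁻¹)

Photon energy at 360 nm: hc/λ = (6.626×10⁻³⁴)(2.998×10⁸)/(360×10⁻⁹) = 5.518×10⁻¹⁹ J.
Energy delivered: (4.85 W)(792 s) = 3841 J.
Photons incident: 3841 / 5.518×10⁻¹⁹ = 6.961×10²¹, i.e. 6.961×10²¹/6.022×10²³ = 0.01156 mol.
Fraction absorbed: 1 − 10^(−1.09) = 0.9187.
Photons absorbed: 0.9187 × 0.01156 = 0.01062 mol.
Product: Φ × n_abs = 0.147 × 0.01062 = 0.001561 mol.
As a count: 0.001561 × 6.022×10²³ = 9.4×10²⁰.

9.4×10²⁰ molecules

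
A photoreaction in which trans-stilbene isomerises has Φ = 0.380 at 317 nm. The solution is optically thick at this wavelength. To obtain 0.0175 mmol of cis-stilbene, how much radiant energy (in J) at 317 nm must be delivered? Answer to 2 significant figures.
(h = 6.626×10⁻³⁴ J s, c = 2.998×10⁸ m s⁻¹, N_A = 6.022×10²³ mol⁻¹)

Product: 0.0175 mmol = 1.75×10⁻⁵ mol.
Photons that must be absorbed: 1.75×10⁻⁵ / 0.380 = 4.605×10⁻⁵ mol.
Photon energy: hc/λ = 6.266×10⁻¹⁹ J; per mole, 3.773×10⁵ J mol⁻¹.
Energy required: 4.605×10⁻⁵ × 3.773×10⁵ = 17 J.

17 J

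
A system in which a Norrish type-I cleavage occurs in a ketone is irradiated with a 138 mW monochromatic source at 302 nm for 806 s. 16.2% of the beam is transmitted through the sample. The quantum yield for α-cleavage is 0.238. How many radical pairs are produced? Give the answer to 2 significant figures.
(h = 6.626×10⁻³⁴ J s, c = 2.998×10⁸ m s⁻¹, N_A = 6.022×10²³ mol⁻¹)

3.4×10¹⁹ radical pairs

Photon energy at 302 nm: hc/λ = (6.626×10⁻³⁴)(2.998×10⁸)/(302×10⁻⁹) = 6.578×10⁻¹⁹ J.
Energy delivered: (138 mW)(806 s) = 111.2 J.
Photons incident: 111.2 / 6.578×10⁻¹⁹ = 1.690×10²⁰, i.e. 1.690×10²⁰/6.022×10²³ = 2.806×10⁻⁴ mol.
Fraction absorbed: 1 − 16.2/100 = 0.8380.
Photons absorbed: 0.8380 × 2.806×10⁻⁴ = 2.351×10⁻⁴ mol.
Product: Φ × n_abs = 0.238 × 2.351×10⁻⁴ = 5.595×10⁻⁵ mol.
As a count: 5.595×10⁻⁵ × 6.022×10²³ = 3.4×10¹⁹.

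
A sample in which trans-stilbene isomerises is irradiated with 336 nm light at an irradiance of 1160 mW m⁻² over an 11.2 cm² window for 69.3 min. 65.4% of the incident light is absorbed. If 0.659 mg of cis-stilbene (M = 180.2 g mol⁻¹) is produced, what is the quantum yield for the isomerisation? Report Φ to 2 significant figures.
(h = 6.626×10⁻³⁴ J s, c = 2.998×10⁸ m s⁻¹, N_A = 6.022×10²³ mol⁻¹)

Φ = 0.37

Product: 0.659 mg / 180.2 g mol⁻¹ = 3.657×10⁻⁶ mol.
Photon energy at 336 nm: hc/λ = (6.626×10⁻³⁴)(2.998×10⁸)/(336×10⁻⁹) = 5.912×10⁻¹⁹ J.
Energy delivered: (1160 mW m⁻²)(11.2×10⁻⁴ m²)(4158 s) = 5.402 J.
Photons incident: 5.402 / 5.912×10⁻¹⁹ = 9.137×10¹⁸, i.e. 9.137×10¹⁸/6.022×10²³ = 1.517×10⁻⁵ mol.
Photons absorbed: 0.654 × 1.517×10⁻⁵ = 9.921×10⁻⁶ mol.
Φ = 3.657×10⁻⁶ mol / 9.921×10⁻⁶ mol photons = 0.37.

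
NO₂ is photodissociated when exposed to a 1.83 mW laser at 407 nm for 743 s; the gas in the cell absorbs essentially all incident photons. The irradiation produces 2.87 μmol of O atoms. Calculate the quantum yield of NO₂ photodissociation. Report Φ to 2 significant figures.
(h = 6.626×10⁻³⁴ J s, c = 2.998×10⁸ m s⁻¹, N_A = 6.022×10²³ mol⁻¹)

Φ = 0.62

Product: 2.87 μmol = 2.87×10⁻⁶ mol.
Photon energy at 407 nm: hc/λ = (6.626×10⁻³⁴)(2.998×10⁸)/(407×10⁻⁹) = 4.881×10⁻¹⁹ J.
Energy delivered: (1.83 mW)(743 s) = 1.360 J.
Photons incident: 1.360 / 4.881×10⁻¹⁹ = 2.786×10¹⁸, i.e. 2.786×10¹⁸/6.022×10²³ = 4.626×10⁻⁶ mol.
Φ = 2.87×10⁻⁶ mol / 4.626×10⁻⁶ mol photons = 0.62.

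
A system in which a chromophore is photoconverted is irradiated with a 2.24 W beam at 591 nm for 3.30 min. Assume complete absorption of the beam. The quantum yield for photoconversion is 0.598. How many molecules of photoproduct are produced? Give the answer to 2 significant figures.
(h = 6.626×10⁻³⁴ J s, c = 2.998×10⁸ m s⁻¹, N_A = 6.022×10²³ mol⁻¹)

7.9×10²⁰ molecules

Photon energy at 591 nm: hc/λ = (6.626×10⁻³⁴)(2.998×10⁸)/(591×10⁻⁹) = 3.361×10⁻¹⁹ J.
Energy delivered: (2.24 W)(198 s) = 443.5 J.
Photons incident: 443.5 / 3.361×10⁻¹⁹ = 1.320×10²¹, i.e. 1.320×10²¹/6.022×10²³ = 0.002192 mol.
Product: Φ × n_abs = 0.598 × 0.002192 = 0.001311 mol.
As a count: 0.001311 × 6.022×10²³ = 7.9×10²⁰.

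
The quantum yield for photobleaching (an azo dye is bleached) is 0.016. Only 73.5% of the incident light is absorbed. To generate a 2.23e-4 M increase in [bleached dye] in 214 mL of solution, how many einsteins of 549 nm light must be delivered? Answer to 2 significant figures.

0.0041 einstein

Product: (2.23e-4 M)(0.214 L) = 4.772e-5 mol.
Photons that must be absorbed: 4.772e-5 / 0.016 = 0.002983 mol.
Incident photons needed: 0.002983 / 0.735 = 0.004059 mol.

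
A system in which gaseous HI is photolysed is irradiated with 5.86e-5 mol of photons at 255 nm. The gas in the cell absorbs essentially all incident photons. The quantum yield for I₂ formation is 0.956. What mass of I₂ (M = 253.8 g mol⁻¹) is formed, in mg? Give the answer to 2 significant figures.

Product: Φ × n_abs = 0.956 × 5.86e-5 = 5.602e-5 mol.
Mass: 5.602e-5 × 253.8 = 0.01422 g = 14 mg.

14 mg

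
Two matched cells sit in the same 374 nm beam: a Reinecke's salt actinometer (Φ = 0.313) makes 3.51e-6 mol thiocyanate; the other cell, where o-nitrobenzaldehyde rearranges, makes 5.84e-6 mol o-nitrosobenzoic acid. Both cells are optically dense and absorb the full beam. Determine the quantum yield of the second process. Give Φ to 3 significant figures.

Φ = 0.521

Photons absorbed by the actinometer: 3.51e-6 / 0.313 = 1.121e-5 mol.
Φ(unknown) = 5.84e-6 / 1.121e-5 = 0.521.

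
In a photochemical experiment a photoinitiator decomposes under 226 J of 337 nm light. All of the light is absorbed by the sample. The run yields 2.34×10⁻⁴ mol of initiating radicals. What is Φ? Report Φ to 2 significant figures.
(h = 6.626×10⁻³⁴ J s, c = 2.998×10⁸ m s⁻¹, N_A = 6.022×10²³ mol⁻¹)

Photon energy at 337 nm: hc/λ = (6.626×10⁻³⁴)(2.998×10⁸)/(337×10⁻⁹) = 5.895×10⁻¹⁹ J.
Photons incident: 226 / 5.895×10⁻¹⁹ = 3.834×10²⁰, i.e. 3.834×10²⁰/6.022×10²³ = 6.367×10⁻⁴ mol.
Φ = 2.34×10⁻⁴ mol / 6.367×10⁻⁴ mol photons = 0.37.

Φ = 0.37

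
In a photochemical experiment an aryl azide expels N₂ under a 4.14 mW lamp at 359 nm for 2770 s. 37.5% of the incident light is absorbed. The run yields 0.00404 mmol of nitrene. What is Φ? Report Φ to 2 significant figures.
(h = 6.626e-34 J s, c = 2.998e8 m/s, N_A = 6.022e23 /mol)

Product: 0.00404 mmol = 4.04e-6 mol.
Photon energy at 359 nm: hc/λ = (6.626e-34)(2.998e8)/(359e-9) = 5.533e-19 J.
Energy delivered: (4.14 mW)(2770 s) = 11.47 J.
Photons incident: 11.47 / 5.533e-19 = 2.073e19, i.e. 2.073e19/6.022e23 = 3.442e-5 mol.
Photons absorbed: 0.375 × 3.442e-5 = 1.291e-5 mol.
Φ = 4.04e-6 mol / 1.291e-5 mol photons = 0.31.

Φ = 0.31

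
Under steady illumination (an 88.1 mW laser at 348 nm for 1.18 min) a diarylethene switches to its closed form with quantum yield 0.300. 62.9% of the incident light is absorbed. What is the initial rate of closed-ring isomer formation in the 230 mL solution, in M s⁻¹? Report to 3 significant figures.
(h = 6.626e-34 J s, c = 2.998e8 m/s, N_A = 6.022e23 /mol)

Photon energy at 348 nm: hc/λ = (6.626e-34)(2.998e8)/(348e-9) = 5.708e-19 J.
Energy delivered: (88.1 mW)(70.8 s) = 6.237 J.
Photons incident: 6.237 / 5.708e-19 = 1.093e19, i.e. 1.093e19/6.022e23 = 1.815e-5 mol.
Photons absorbed: 0.629 × 1.815e-5 = 1.142e-5 mol.
Product formed: 0.300 × 1.142e-5 = 3.426e-6 mol.
Rate: 3.426e-6 mol / (70.8 s × 0.23 L) = 2.10e-7 M s⁻¹.

2.10e-7 M s⁻¹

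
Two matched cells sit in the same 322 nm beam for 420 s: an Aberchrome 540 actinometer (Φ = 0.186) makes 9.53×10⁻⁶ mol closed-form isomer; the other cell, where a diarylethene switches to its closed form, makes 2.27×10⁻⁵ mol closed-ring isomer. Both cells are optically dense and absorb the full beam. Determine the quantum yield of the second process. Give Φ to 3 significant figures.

Photons absorbed by the actinometer: 9.53×10⁻⁶ / 0.186 = 5.124×10⁻⁵ mol.
Φ(unknown) = 2.27×10⁻⁵ / 5.124×10⁻⁵ = 0.443.

Φ = 0.443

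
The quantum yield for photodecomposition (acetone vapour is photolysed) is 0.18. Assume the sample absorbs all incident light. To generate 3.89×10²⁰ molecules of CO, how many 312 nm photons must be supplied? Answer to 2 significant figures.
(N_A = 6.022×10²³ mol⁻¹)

2.2×10²¹ photons

Product: 3.89×10²⁰ / 6.022×10²³ = 6.460×10⁻⁴ mol.
Photons that must be absorbed: 6.460×10⁻⁴ / 0.18 = 0.003589 mol.
Photon count: 0.003589 × 6.022×10²³ = 2.2×10²¹.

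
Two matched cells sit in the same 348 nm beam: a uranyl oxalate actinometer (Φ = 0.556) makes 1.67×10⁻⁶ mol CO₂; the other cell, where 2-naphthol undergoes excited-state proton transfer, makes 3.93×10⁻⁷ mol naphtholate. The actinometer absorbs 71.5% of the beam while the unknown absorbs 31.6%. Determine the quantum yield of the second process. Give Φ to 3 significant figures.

Photons absorbed by the actinometer: 1.67×10⁻⁶ / 0.556 = 3.004×10⁻⁶ mol.
Incident flux: 3.004×10⁻⁶ / 0.715 = 4.201×10⁻⁶ einstein.
Absorbed by unknown: 0.316 × 4.201×10⁻⁶ = 1.328×10⁻⁶ mol.
Φ(unknown) = 3.93×10⁻⁷ / 1.328×10⁻⁶ = 0.296.

Φ = 0.296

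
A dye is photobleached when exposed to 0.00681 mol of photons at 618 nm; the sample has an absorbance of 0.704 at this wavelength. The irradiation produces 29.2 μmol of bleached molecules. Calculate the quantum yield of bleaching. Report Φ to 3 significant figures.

Product: 29.2 μmol = 2.92e-5 mol.
Fraction absorbed: 1 − 10^(−0.704) = 0.8023.
Photons absorbed: 0.8023 × 0.00681 = 0.005464 mol.
Φ = 2.92e-5 mol / 0.005464 mol photons = 0.00534.

Φ = 0.00534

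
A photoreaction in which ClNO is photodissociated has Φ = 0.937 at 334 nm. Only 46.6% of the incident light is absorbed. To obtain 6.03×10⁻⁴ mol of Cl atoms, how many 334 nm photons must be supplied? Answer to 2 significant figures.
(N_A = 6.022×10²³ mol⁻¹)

8.3×10²⁰ photons

Photons that must be absorbed: 6.03×10⁻⁴ / 0.937 = 6.435×10⁻⁴ mol.
Incident photons needed: 6.435×10⁻⁴ / 0.466 = 0.001381 mol.
Photon count: 0.001381 × 6.022×10²³ = 8.3×10²⁰.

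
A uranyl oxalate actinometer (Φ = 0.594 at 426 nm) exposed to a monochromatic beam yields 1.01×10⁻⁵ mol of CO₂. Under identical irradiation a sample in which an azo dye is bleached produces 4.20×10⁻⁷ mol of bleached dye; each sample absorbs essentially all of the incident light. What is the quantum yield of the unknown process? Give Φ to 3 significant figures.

Photons absorbed by the actinometer: 1.01×10⁻⁵ / 0.594 = 1.700×10⁻⁵ mol.
Φ(unknown) = 4.20×10⁻⁷ / 1.700×10⁻⁵ = 0.0247.

Φ = 0.0247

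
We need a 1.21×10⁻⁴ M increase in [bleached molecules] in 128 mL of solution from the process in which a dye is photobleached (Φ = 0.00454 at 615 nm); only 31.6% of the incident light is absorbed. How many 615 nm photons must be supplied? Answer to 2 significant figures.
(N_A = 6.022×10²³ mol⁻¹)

6.5×10²¹ photons

Product: (1.21×10⁻⁴ M)(0.128 L) = 1.549×10⁻⁵ mol.
Photons that must be absorbed: 1.549×10⁻⁵ / 0.00454 = 0.003412 mol.
Incident photons needed: 0.003412 / 0.316 = 0.01080 mol.
Photon count: 0.01080 × 6.022×10²³ = 6.5×10²¹.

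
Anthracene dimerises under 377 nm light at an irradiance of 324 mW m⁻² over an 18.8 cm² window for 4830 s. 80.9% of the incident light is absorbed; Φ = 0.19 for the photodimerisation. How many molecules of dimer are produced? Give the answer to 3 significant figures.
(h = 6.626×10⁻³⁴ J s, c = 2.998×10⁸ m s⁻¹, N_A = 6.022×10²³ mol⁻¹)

Photon energy at 377 nm: hc/λ = (6.626×10⁻³⁴)(2.998×10⁸)/(377×10⁻⁹) = 5.269×10⁻¹⁹ J.
Energy delivered: (324 mW m⁻²)(18.8×10⁻⁴ m²)(4830 s) = 2.942 J.
Photons incident: 2.942 / 5.269×10⁻¹⁹ = 5.584×10¹⁸, i.e. 5.584×10¹⁸/6.022×10²³ = 9.273×10⁻⁶ mol.
Photons absorbed: 0.809 × 9.273×10⁻⁶ = 7.502×10⁻⁶ mol.
Product: Φ × n_abs = 0.19 × 7.502×10⁻⁶ = 1.425×10⁻⁶ mol.
As a count: 1.425×10⁻⁶ × 6.022×10²³ = 8.58×10¹⁷.

8.58×10¹⁷ molecules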